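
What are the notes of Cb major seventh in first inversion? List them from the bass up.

The chord tones are Cb–Eb–Gb–Bb. With the third (Eb) lowest for first inversion: Eb, Gb, Bb, Cb.

Eb, Gb, Bb, Cb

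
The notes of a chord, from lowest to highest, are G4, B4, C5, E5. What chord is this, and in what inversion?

C major seventh, second inversion

The distinct note names are G, B, C, E. Stacked in thirds they read C–E–G–B, which is a major seventh chord on C.
G is the fifth of C major seventh; fifth in the bass means second inversion (figured bass 4/3).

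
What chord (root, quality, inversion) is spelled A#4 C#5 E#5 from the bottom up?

A# minor, root position

The pitch classes A#, C#, E# arrange in thirds as A#–C#–E#: an A# minor triad.
The lowest note is A#, the root of the chord, so this is root position (figured bass 5/3).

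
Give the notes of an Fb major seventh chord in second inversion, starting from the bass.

Fb major seventh is Fb–Ab–Cb–Eb. Second inversion puts the fifth (Cb) in the bass, with the remaining tones above: Cb, Eb, Fb, Ab.

Cb, Eb, Fb, Ab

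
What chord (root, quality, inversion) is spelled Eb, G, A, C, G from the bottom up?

A half-diminished seventh, second inversion

Reducing to letter names: Eb, G, A, C. These stack in thirds as A–C–Eb–G — an A half-diminished seventh chord.
The lowest note is Eb, the fifth of the chord, so this is second inversion (figured bass 4/3).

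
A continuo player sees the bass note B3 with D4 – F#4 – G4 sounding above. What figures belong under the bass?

The notes B, D, F#, G stack in thirds as G–B–D–F# — a G major seventh chord. The bass B is the third, so this is first inversion: figured 6/5.

6/5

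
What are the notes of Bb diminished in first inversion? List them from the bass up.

Db, Fb, Bb

Spelling Bb diminished: Bb–Db–Fb. In first inversion the third is bass, giving Db, Fb, Bb from the bottom.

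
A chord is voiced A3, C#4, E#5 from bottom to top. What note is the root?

The distinct letter names are A, C#, E#. Arranged as a stack of thirds they read A–C#–E#, so A is the root (an A augmented triad).

A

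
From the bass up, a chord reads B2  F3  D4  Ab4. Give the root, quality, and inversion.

B diminished seventh, root position

Reducing to letter names: B, F, D, Ab. These stack in thirds as B–D–F–Ab — a B diminished seventh chord.
With the root (B) in the bass, the chord is in root position (figured bass 7).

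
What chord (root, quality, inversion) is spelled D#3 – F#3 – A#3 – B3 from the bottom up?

The pitch classes D#, F#, A#, B arrange in thirds as B–D#–F#–A#: a B major seventh chord.
The lowest note is D#, the third of the chord, so this is first inversion (figured bass 6/5).

B major seventh, first inversion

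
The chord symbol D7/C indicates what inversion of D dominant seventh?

third inversion

D7/C means D dominant seventh with C in the bass. C is the seventh of D dominant seventh (D–F#–A–C), so this is third inversion.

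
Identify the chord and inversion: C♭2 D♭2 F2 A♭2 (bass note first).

Db dominant seventh, third inversion

The distinct note names are Cb, Db, F, Ab. Stacked in thirds they read Db–F–Ab–Cb, which is a dominant seventh chord on Db.
Cb is the seventh of Db dominant seventh; seventh in the bass means third inversion (figured bass 4/2).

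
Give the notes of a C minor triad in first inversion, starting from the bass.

Eb, G, C

C minor is C–Eb–G. First inversion puts the third (Eb) in the bass, with the remaining tones above: Eb, G, C.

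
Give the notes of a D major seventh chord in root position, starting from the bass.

D major seventh is D–F#–A–C#. Root position puts the root (D) in the bass, with the remaining tones above: D, F#, A, C#.

D, F#, A, C#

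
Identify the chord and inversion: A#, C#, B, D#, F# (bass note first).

B major ninth, third inversion

The pitch classes A#, C#, B, D#, F# arrange in thirds as B–D#–F#–A#–C#: a B major ninth chord.
The lowest note is A#, the seventh of the chord, so this is third inversion.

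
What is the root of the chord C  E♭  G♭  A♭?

C, Eb, Gb, Ab are the tones of an Ab dominant seventh chord (Ab–C–Eb–Gb), making Ab the root.

Ab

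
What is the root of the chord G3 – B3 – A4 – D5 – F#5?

G

Reordering G, B, A, D, F# into stacked thirds gives G–B–D–F#–A; the bottom of that stack, G, is the root.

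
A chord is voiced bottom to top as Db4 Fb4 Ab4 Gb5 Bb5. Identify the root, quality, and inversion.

Gb dominant ninth, second inversion

The distinct note names are Db, Fb, Ab, Gb, Bb. Stacked in thirds they read Gb–Bb–Db–Fb–Ab, which is a dominant ninth chord on Gb.
With the fifth (Db) in the bass, the chord is in second inversion.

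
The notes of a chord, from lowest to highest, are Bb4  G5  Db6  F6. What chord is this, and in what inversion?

Reducing to letter names: Bb, G, Db, F. These stack in thirds as G–Bb–Db–F — a G half-diminished seventh chord.
The lowest note is Bb, the third of the chord, so this is first inversion (figured bass 6/5).

G half-diminished seventh, first inversion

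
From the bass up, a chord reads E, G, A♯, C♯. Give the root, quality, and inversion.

Reducing to letter names: E, G, A#, C#. These stack in thirds as A#–C#–E–G — an A# diminished seventh chord.
The lowest note is E, the fifth of the chord, so this is second inversion (figured bass 4/3).

A# diminished seventh, second inversion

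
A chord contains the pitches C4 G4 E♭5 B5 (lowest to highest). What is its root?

The distinct letter names are C, G, Eb, B. Arranged as a stack of thirds they read C–Eb–G–B, so C is the root (a C minor-major seventh chord).

C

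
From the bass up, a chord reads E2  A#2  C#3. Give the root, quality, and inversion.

A# diminished, second inversion

Reducing to letter names: E, A#, C#. These stack in thirds as A#–C#–E — an A# diminished triad.
With the fifth (E) in the bass, the chord is in second inversion (figured bass 6/4).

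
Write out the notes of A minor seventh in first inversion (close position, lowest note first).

Spelling A minor seventh: A–C–E–G. In first inversion the third is bass, giving C, E, G, A from the bottom.

C, E, G, A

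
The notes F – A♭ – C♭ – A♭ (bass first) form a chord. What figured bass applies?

5/3

The notes F, Ab, Cb stack in thirds as F–Ab–Cb — an F diminished triad. The bass F is the root, so this is root position: figured 5/3.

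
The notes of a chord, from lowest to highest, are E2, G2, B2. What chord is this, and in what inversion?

E minor, root position

The pitch classes E, G, B arrange in thirds as E–G–B: an E minor triad.
With the root (E) in the bass, the chord is in root position (figured bass 5/3).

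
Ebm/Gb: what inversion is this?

first inversion

Ebm/Gb means Eb minor with Gb in the bass. Gb is the third of Eb minor (Eb–Gb–Bb), so this is first inversion.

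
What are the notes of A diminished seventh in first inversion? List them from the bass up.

C, Eb, Gb, A

Spelling A diminished seventh: A–C–Eb–Gb. In first inversion the third is bass, giving C, Eb, Gb, A from the bottom.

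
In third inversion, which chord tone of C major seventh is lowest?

C major seventh is C–E–G–B. Third inversion places the seventh in the bass: B.

B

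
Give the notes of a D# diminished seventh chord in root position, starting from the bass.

D# diminished seventh is D#–F#–A–C. Root position puts the root (D#) in the bass, with the remaining tones above: D#, F#, A, C.

D#, F#, A, C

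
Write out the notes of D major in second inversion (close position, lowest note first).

Spelling D major: D–F#–A. In second inversion the fifth is bass, giving A, D, F# from the bottom.

A, D, F#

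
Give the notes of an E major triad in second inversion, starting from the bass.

B, E, G#

The chord tones are E–G#–B. With the fifth (B) lowest for second inversion: B, E, G#.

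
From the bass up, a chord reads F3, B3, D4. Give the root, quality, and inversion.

B diminished, second inversion

Reducing to letter names: F, B, D. These stack in thirds as B–D–F — a B diminished triad.
With the fifth (F) in the bass, the chord is in second inversion (figured bass 6/4).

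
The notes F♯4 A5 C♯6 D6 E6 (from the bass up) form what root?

The distinct letter names are F#, A, C#, D, E. Arranged as a stack of thirds they read D–F#–A–C#–E, so D is the root (a D major ninth chord).

D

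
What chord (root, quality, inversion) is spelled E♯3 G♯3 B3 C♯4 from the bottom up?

The distinct note names are E#, G#, B, C#. Stacked in thirds they read C#–E#–G#–B, which is a dominant seventh chord on C#.
E# is the third of C# dominant seventh; third in the bass means first inversion (figured bass 6/5).

C# dominant seventh, first inversion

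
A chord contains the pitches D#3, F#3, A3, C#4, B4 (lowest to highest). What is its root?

B

The distinct letter names are D#, F#, A, C#, B. Arranged as a stack of thirds they read B–D#–F#–A–C#, so B is the root (a B dominant ninth chord).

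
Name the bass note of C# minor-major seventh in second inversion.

In second inversion the fifth is lowest. For C# minor-major seventh (C#–E–G#–B#) that is G#.

G#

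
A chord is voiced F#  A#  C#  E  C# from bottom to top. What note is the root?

F#

F#, A#, C#, E are the tones of an F# dominant seventh chord (F#–A#–C#–E), making F# the root.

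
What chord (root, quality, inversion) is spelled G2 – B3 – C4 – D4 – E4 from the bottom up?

C major ninth, second inversion

The distinct note names are G, B, C, D, E. Stacked in thirds they read C–E–G–B–D, which is a major ninth chord on C.
G is the fifth of C major ninth; fifth in the bass means second inversion.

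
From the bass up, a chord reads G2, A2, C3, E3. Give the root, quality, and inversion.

Reducing to letter names: G, A, C, E. These stack in thirds as A–C–E–G — an A minor seventh chord.
With the seventh (G) in the bass, the chord is in third inversion (figured bass 4/2).

A minor seventh, third inversion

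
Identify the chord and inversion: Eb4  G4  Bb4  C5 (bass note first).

The pitch classes Eb, G, Bb, C arrange in thirds as C–Eb–G–Bb: a C minor seventh chord.
Eb is the third of C minor seventh; third in the bass means first inversion (figured bass 6/5).

C minor seventh, first inversion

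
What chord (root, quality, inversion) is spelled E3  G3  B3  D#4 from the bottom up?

Reducing to letter names: E, G, B, D#. These stack in thirds as E–G–B–D# — an E minor-major seventh chord.
With the root (E) in the bass, the chord is in root position (figured bass 7).

E minor-major seventh, root position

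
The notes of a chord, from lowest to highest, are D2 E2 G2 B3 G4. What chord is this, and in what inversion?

E minor seventh, third inversion

Reducing to letter names: D, E, G, B. These stack in thirds as E–G–B–D — an E minor seventh chord.
With the seventh (D) in the bass, the chord is in third inversion (figured bass 4/2).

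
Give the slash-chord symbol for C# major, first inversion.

C#/E#

First inversion of C# major has the third (E#) in the bass. As a slash chord: C#/E#.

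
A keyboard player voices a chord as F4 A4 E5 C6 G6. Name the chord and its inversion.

Reducing to letter names: F, A, E, C, G. These stack in thirds as F–A–C–E–G — an F major ninth chord.
F is the root of F major ninth; root in the bass means root position.

F major ninth, root position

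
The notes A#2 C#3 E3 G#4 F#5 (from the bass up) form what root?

F#

A#, C#, E, G#, F# are the tones of an F# dominant ninth chord (F#–A#–C#–E–G#), making F# the root.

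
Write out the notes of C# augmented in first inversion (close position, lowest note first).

E#, G##, C#

C# augmented is C#–E#–G##. First inversion puts the third (E#) in the bass, with the remaining tones above: E#, G##, C#.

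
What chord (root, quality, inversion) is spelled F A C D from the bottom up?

D minor seventh, first inversion

Reducing to letter names: F, A, C, D. These stack in thirds as D–F–A–C — a D minor seventh chord.
The lowest note is F, the third of the chord, so this is first inversion (figured bass 6/5).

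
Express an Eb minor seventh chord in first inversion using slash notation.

First inversion of Eb minor seventh has the third (Gb) in the bass. As a slash chord: Ebm7/Gb.

Ebm7/Gb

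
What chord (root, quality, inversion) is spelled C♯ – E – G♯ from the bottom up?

C# minor, root position

The pitch classes C#, E, G# arrange in thirds as C#–E–G#: a C# minor triad.
The lowest note is C#, the root of the chord, so this is root position (figured bass 5/3).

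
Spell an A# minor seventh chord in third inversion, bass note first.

Spelling A# minor seventh: A#–C#–E#–G#. In third inversion the seventh is bass, giving G#, A#, C#, E# from the bottom.

G#, A#, C#, E#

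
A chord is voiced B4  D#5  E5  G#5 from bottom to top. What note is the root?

The distinct letter names are B, D#, E, G#. Arranged as a stack of thirds they read E–G#–B–D#, so E is the root (an E major seventh chord).

E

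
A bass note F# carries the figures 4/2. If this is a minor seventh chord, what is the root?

The figures 4/2 mean the seventh of the chord is in the bass. If F# is the seventh of a minor seventh chord, the root is G# (chord tones G#–B–D#–F#).

G#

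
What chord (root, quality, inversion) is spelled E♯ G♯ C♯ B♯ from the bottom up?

The pitch classes E#, G#, C#, B# arrange in thirds as C#–E#–G#–B#: a C# major seventh chord.
E# is the third of C# major seventh; third in the bass means first inversion (figured bass 6/5).

C# major seventh, first inversion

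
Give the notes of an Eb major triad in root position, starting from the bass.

The chord tones are Eb–G–Bb. With the root (Eb) lowest for root position: Eb, G, Bb.

Eb, G, Bb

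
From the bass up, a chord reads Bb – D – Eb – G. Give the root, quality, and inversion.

The distinct note names are Bb, D, Eb, G. Stacked in thirds they read Eb–G–Bb–D, which is a major seventh chord on Eb.
The lowest note is Bb, the fifth of the chord, so this is second inversion (figured bass 4/3).

Eb major seventh, second inversion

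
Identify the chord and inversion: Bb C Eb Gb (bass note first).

C half-diminished seventh, third inversion

The distinct note names are Bb, C, Eb, Gb. Stacked in thirds they read C–Eb–Gb–Bb, which is a half-diminished seventh chord on C.
With the seventh (Bb) in the bass, the chord is in third inversion (figured bass 4/2).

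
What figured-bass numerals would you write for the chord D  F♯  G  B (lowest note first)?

4/3

The notes D, F#, G, B stack in thirds as G–B–D–F# — a G major seventh chord. The bass D is the fifth, so this is second inversion: figured 4/3.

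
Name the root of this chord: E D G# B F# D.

Reordering E, D, G#, B, F# into stacked thirds gives E–G#–B–D–F#; the bottom of that stack, E, is the root.

E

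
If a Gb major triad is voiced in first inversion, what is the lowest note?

Bb

The third of Gb major (Gb–Bb–Db) is Bb; that is the bass in first inversion.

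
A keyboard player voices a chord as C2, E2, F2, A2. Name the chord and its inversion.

The distinct note names are C, E, F, A. Stacked in thirds they read F–A–C–E, which is a major seventh chord on F.
C is the fifth of F major seventh; fifth in the bass means second inversion (figured bass 4/3).

F major seventh, second inversion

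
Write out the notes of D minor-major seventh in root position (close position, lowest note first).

The chord tones are D–F–A–C#. With the root (D) lowest for root position: D, F, A, C#.

D, F, A, C#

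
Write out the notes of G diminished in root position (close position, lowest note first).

G, Bb, Db

The chord tones are G–Bb–Db. With the root (G) lowest for root position: G, Bb, Db.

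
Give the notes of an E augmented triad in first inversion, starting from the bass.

G#, B#, E

Spelling E augmented: E–G#–B#. In first inversion the third is bass, giving G#, B#, E from the bottom.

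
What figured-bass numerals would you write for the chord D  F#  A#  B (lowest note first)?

6/5

The notes D, F#, A#, B stack in thirds as B–D–F#–A# — a B minor-major seventh chord. The bass D is the third, so this is first inversion: figured 6/5.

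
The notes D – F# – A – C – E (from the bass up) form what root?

The distinct letter names are D, F#, A, C, E. Arranged as a stack of thirds they read D–F#–A–C–E, so D is the root (a D dominant ninth chord).

D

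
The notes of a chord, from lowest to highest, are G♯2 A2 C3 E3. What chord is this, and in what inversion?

The distinct note names are G#, A, C, E. Stacked in thirds they read A–C–E–G#, which is a minor-major seventh chord on A.
G# is the seventh of A minor-major seventh; seventh in the bass means third inversion (figured bass 4/2).

A minor-major seventh, third inversion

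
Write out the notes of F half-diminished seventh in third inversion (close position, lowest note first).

The chord tones are F–Ab–Cb–Eb. With the seventh (Eb) lowest for third inversion: Eb, F, Ab, Cb.

Eb, F, Ab, Cb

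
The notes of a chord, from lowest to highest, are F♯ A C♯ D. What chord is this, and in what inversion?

D major seventh, first inversion

The pitch classes F#, A, C#, D arrange in thirds as D–F#–A–C#: a D major seventh chord.
With the third (F#) in the bass, the chord is in first inversion (figured bass 6/5).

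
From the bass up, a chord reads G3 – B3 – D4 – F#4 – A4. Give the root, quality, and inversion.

The pitch classes G, B, D, F#, A arrange in thirds as G–B–D–F#–A: a G major ninth chord.
G is the root of G major ninth; root in the bass means root position.

G major ninth, root position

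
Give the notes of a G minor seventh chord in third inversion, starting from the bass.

F, G, Bb, D

Spelling G minor seventh: G–Bb–D–F. In third inversion the seventh is bass, giving F, G, Bb, D from the bottom.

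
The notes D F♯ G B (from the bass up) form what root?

D, F#, G, B are the tones of a G major seventh chord (G–B–D–F#), making G the root.

G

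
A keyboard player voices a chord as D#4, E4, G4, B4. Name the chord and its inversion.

E minor-major seventh, third inversion

The distinct note names are D#, E, G, B. Stacked in thirds they read E–G–B–D#, which is a minor-major seventh chord on E.
D# is the seventh of E minor-major seventh; seventh in the bass means third inversion (figured bass 4/2).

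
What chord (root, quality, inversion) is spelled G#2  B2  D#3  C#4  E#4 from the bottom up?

C# dominant ninth, second inversion

The pitch classes G#, B, D#, C#, E# arrange in thirds as C#–E#–G#–B–D#: a C# dominant ninth chord.
G# is the fifth of C# dominant ninth; fifth in the bass means second inversion.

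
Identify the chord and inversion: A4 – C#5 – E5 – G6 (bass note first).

A dominant seventh, root position

Reducing to letter names: A, C#, E, G. These stack in thirds as A–C#–E–G — an A dominant seventh chord.
With the root (A) in the bass, the chord is in root position (figured bass 7).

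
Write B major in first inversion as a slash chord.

First inversion of B major has the third (D#) in the bass. As a slash chord: BM/D#.

BM/D#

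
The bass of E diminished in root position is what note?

E

The root of E diminished (E–G–Bb) is E; that is the bass in root position.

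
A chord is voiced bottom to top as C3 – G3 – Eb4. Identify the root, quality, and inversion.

The pitch classes C, G, Eb arrange in thirds as C–Eb–G: a C minor triad.
With the root (C) in the bass, the chord is in root position (figured bass 5/3).

C minor, root position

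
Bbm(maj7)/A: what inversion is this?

third inversion

Bbm(maj7)/A means Bb minor-major seventh with A in the bass. A is the seventh of Bb minor-major seventh (Bb–Db–F–A), so this is third inversion.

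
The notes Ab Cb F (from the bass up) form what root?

F

Reordering Ab, Cb, F into stacked thirds gives F–Ab–Cb; the bottom of that stack, F, is the root.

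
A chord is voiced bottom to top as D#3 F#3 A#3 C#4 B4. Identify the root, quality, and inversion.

Reducing to letter names: D#, F#, A#, C#, B. These stack in thirds as B–D#–F#–A#–C# — a B major ninth chord.
D# is the third of B major ninth; third in the bass means first inversion.

B major ninth, first inversion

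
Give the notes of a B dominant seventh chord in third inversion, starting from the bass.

The chord tones are B–D#–F#–A. With the seventh (A) lowest for third inversion: A, B, D#, F#.

A, B, D#, F#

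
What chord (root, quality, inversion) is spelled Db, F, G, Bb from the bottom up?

G half-diminished seventh, second inversion

The pitch classes Db, F, G, Bb arrange in thirds as G–Bb–Db–F: a G half-diminished seventh chord.
The lowest note is Db, the fifth of the chord, so this is second inversion (figured bass 4/3).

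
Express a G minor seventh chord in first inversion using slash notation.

First inversion of G minor seventh has the third (Bb) in the bass. As a slash chord: Gm7/Bb.

Gm7/Bb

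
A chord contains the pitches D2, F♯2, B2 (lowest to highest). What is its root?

The distinct letter names are D, F#, B. Arranged as a stack of thirds they read B–D–F#, so B is the root (a B minor triad).

B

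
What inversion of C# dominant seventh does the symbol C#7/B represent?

C#7/B means C# dominant seventh with B in the bass. B is the seventh of C# dominant seventh (C#–E#–G#–B), so this is third inversion.

third inversion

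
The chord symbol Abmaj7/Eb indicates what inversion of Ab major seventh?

Abmaj7/Eb means Ab major seventh with Eb in the bass. Eb is the fifth of Ab major seventh (Ab–C–Eb–G), so this is second inversion.

second inversion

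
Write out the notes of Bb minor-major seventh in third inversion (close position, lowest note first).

The chord tones are Bb–Db–F–A. With the seventh (A) lowest for third inversion: A, Bb, Db, F.

A, Bb, Db, F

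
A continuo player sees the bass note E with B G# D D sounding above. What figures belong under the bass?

7

The notes E, B, G#, D stack in thirds as E–G#–B–D — an E dominant seventh chord. The bass E is the root, so this is root position: figured 7.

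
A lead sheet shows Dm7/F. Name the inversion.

first inversion

Dm7/F means D minor seventh with F in the bass. F is the third of D minor seventh (D–F–A–C), so this is first inversion.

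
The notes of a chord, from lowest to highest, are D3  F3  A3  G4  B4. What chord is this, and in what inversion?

The pitch classes D, F, A, G, B arrange in thirds as G–B–D–F–A: a G dominant ninth chord.
D is the fifth of G dominant ninth; fifth in the bass means second inversion.

G dominant ninth, second inversion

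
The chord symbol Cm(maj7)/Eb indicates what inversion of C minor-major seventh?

Cm(maj7)/Eb means C minor-major seventh with Eb in the bass. Eb is the third of C minor-major seventh (C–Eb–G–B), so this is first inversion.

first inversion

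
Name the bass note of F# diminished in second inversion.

C

In second inversion the fifth is lowest. For F# diminished (F#–A–C) that is C.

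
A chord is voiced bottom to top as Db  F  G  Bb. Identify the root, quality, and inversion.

Reducing to letter names: Db, F, G, Bb. These stack in thirds as G–Bb–Db–F — a G half-diminished seventh chord.
The lowest note is Db, the fifth of the chord, so this is second inversion (figured bass 4/3).

G half-diminished seventh, second inversion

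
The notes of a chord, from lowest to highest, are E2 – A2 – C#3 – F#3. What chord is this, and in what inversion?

The distinct note names are E, A, C#, F#. Stacked in thirds they read F#–A–C#–E, which is a minor seventh chord on F#.
With the seventh (E) in the bass, the chord is in third inversion (figured bass 4/2).

F# minor seventh, third inversion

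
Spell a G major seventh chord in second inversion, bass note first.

D, F#, G, B

Spelling G major seventh: G–B–D–F#. In second inversion the fifth is bass, giving D, F#, G, B from the bottom.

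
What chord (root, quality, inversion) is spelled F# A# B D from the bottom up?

The pitch classes F#, A#, B, D arrange in thirds as B–D–F#–A#: a B minor-major seventh chord.
F# is the fifth of B minor-major seventh; fifth in the bass means second inversion (figured bass 4/3).

B minor-major seventh, second inversion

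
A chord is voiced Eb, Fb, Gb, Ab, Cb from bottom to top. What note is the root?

The distinct letter names are Eb, Fb, Gb, Ab, Cb. Arranged as a stack of thirds they read Fb–Ab–Cb–Eb–Gb, so Fb is the root (an Fb major ninth chord).

Fb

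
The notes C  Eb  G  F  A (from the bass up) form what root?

F

C, Eb, G, F, A are the tones of an F dominant ninth chord (F–A–C–Eb–G), making F the root.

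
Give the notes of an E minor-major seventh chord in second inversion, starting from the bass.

B, D#, E, G

E minor-major seventh is E–G–B–D#. Second inversion puts the fifth (B) in the bass, with the remaining tones above: B, D#, E, G.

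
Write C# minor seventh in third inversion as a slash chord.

C#m7/B

Third inversion of C# minor seventh has the seventh (B) in the bass. As a slash chord: C#m7/B.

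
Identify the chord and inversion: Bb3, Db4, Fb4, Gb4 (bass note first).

Gb dominant seventh, first inversion

The pitch classes Bb, Db, Fb, Gb arrange in thirds as Gb–Bb–Db–Fb: a Gb dominant seventh chord.
With the third (Bb) in the bass, the chord is in first inversion (figured bass 6/5).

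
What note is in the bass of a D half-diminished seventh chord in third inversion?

In third inversion the seventh is lowest. For D half-diminished seventh (D–F–Ab–C) that is C.

C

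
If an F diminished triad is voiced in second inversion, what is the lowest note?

F diminished is F–Ab–Cb. Second inversion places the fifth in the bass: Cb.

Cb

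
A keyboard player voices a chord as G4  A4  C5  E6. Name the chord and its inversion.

Reducing to letter names: G, A, C, E. These stack in thirds as A–C–E–G — an A minor seventh chord.
With the seventh (G) in the bass, the chord is in third inversion (figured bass 4/2).

A minor seventh, third inversion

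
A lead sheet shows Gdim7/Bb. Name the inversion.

first inversion

Gdim7/Bb means G diminished seventh with Bb in the bass. Bb is the third of G diminished seventh (G–Bb–Db–Fb), so this is first inversion.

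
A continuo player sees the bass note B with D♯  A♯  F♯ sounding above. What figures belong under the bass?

The notes B, D#, A#, F# stack in thirds as B–D#–F#–A# — a B major seventh chord. The bass B is the root, so this is root position: figured 7.

7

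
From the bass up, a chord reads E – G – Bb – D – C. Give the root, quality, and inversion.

The pitch classes E, G, Bb, D, C arrange in thirds as C–E–G–Bb–D: a C dominant ninth chord.
The lowest note is E, the third of the chord, so this is first inversion.

C dominant ninth, first inversion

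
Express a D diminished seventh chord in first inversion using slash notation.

First inversion of D diminished seventh has the third (F) in the bass. As a slash chord: Ddim7/F.

Ddim7/F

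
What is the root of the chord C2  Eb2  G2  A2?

A

The distinct letter names are C, Eb, G, A. Arranged as a stack of thirds they read A–C–Eb–G, so A is the root (an A half-diminished seventh chord).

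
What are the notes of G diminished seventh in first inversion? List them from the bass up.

G diminished seventh is G–Bb–Db–Fb. First inversion puts the third (Bb) in the bass, with the remaining tones above: Bb, Db, Fb, G.

Bb, Db, Fb, G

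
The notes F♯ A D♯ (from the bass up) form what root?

D#

Reordering F#, A, D# into stacked thirds gives D#–F#–A; the bottom of that stack, D#, is the root.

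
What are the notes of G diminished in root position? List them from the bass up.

G diminished is G–Bb–Db. Root position puts the root (G) in the bass, with the remaining tones above: G, Bb, Db.

G, Bb, Db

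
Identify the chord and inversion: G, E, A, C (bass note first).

A minor seventh, third inversion

Reducing to letter names: G, E, A, C. These stack in thirds as A–C–E–G — an A minor seventh chord.
The lowest note is G, the seventh of the chord, so this is third inversion (figured bass 4/2).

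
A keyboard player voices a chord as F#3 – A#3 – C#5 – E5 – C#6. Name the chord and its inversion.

The distinct note names are F#, A#, C#, E. Stacked in thirds they read F#–A#–C#–E, which is a dominant seventh chord on F#.
F# is the root of F# dominant seventh; root in the bass means root position (figured bass 7).

F# dominant seventh, root position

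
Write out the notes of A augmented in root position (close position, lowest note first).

A, C#, E#

The chord tones are A–C#–E#. With the root (A) lowest for root position: A, C#, E#.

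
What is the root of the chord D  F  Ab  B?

B

Reordering D, F, Ab, B into stacked thirds gives B–D–F–Ab; the bottom of that stack, B, is the root.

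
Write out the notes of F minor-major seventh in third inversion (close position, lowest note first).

E, F, Ab, C

Spelling F minor-major seventh: F–Ab–C–E. In third inversion the seventh is bass, giving E, F, Ab, C from the bottom.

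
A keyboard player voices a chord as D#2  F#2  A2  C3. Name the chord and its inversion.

D# diminished seventh, root position

Reducing to letter names: D#, F#, A, C. These stack in thirds as D#–F#–A–C — a D# diminished seventh chord.
D# is the root of D# diminished seventh; root in the bass means root position (figured bass 7).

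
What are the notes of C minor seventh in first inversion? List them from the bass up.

Spelling C minor seventh: C–Eb–G–Bb. In first inversion the third is bass, giving Eb, G, Bb, C from the bottom.

Eb, G, Bb, C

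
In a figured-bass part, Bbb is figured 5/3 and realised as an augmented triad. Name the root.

Bbb

The figures 5/3 mean the root of the chord is in the bass. If Bbb is the root of an augmented triad, the root is Bbb (chord tones Bbb–Db–F).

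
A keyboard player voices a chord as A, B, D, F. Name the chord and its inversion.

The distinct note names are A, B, D, F. Stacked in thirds they read B–D–F–A, which is a half-diminished seventh chord on B.
The lowest note is A, the seventh of the chord, so this is third inversion (figured bass 4/2).

B half-diminished seventh, third inversion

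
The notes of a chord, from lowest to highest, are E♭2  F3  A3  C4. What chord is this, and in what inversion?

F dominant seventh, third inversion

The pitch classes Eb, F, A, C arrange in thirds as F–A–C–Eb: an F dominant seventh chord.
Eb is the seventh of F dominant seventh; seventh in the bass means third inversion (figured bass 4/2).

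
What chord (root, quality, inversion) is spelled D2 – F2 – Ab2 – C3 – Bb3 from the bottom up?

The pitch classes D, F, Ab, C, Bb arrange in thirds as Bb–D–F–Ab–C: a Bb dominant ninth chord.
The lowest note is D, the third of the chord, so this is first inversion.

Bb dominant ninth, first inversion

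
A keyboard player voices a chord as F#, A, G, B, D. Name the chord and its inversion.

G major ninth, third inversion

Reducing to letter names: F#, A, G, B, D. These stack in thirds as G–B–D–F#–A — a G major ninth chord.
With the seventh (F#) in the bass, the chord is in third inversion.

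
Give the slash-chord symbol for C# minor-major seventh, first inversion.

First inversion of C# minor-major seventh has the third (E) in the bass. As a slash chord: C#m(maj7)/E.

C#m(maj7)/E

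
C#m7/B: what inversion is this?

C#m7/B means C# minor seventh with B in the bass. B is the seventh of C# minor seventh (C#–E–G#–B), so this is third inversion.

third inversion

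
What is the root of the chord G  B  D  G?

The distinct letter names are G, B, D. Arranged as a stack of thirds they read G–B–D, so G is the root (a G major triad).

G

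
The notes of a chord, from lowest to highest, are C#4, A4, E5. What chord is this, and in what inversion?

The distinct note names are C#, A, E. Stacked in thirds they read A–C#–E, which is a major triad on A.
With the third (C#) in the bass, the chord is in first inversion (figured bass 6).

A major, first inversion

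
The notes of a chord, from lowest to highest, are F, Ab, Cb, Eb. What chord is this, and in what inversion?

F half-diminished seventh, root position

The distinct note names are F, Ab, Cb, Eb. Stacked in thirds they read F–Ab–Cb–Eb, which is a half-diminished seventh chord on F.
The lowest note is F, the root of the chord, so this is root position (figured bass 7).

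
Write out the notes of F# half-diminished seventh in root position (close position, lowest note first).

F#, A, C, E

Spelling F# half-diminished seventh: F#–A–C–E. In root position the root is bass, giving F#, A, C, E from the bottom.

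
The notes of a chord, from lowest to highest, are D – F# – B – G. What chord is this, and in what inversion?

The distinct note names are D, F#, B, G. Stacked in thirds they read G–B–D–F#, which is a major seventh chord on G.
D is the fifth of G major seventh; fifth in the bass means second inversion (figured bass 4/3).

G major seventh, second inversion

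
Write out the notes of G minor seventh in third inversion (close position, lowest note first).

G minor seventh is G–Bb–D–F. Third inversion puts the seventh (F) in the bass, with the remaining tones above: F, G, Bb, D.

F, G, Bb, D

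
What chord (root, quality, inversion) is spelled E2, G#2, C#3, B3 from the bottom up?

C# minor seventh, first inversion

The distinct note names are E, G#, C#, B. Stacked in thirds they read C#–E–G#–B, which is a minor seventh chord on C#.
The lowest note is E, the third of the chord, so this is first inversion (figured bass 6/5).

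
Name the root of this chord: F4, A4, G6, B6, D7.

Reordering F, A, G, B, D into stacked thirds gives G–B–D–F–A; the bottom of that stack, G, is the root.

G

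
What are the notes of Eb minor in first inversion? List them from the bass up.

Gb, Bb, Eb

The chord tones are Eb–Gb–Bb. With the third (Gb) lowest for first inversion: Gb, Bb, Eb.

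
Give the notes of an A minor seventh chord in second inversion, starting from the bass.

A minor seventh is A–C–E–G. Second inversion puts the fifth (E) in the bass, with the remaining tones above: E, G, A, C.

E, G, A, C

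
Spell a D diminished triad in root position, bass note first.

D, F, Ab

Spelling D diminished: D–F–Ab. In root position the root is bass, giving D, F, Ab from the bottom.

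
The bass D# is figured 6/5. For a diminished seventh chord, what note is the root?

The figures 6/5 mean the third of the chord is in the bass. If D# is the third of a diminished seventh chord, the root is B# (chord tones B#–D#–F#–A).

B#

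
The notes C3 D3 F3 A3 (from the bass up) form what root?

Reordering C, D, F, A into stacked thirds gives D–F–A–C; the bottom of that stack, D, is the root.

D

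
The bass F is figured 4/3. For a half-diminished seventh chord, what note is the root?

B

The figures 4/3 mean the fifth of the chord is in the bass. If F is the fifth of a half-diminished seventh chord, the root is B (chord tones B–D–F–A).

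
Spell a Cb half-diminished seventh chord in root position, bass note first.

The chord tones are Cb–Ebb–Gbb–Bbb. With the root (Cb) lowest for root position: Cb, Ebb, Gbb, Bbb.

Cb, Ebb, Gbb, Bbb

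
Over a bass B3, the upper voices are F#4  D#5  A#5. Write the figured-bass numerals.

7

The notes B, F#, D#, A# stack in thirds as B–D#–F#–A# — a B major seventh chord. The bass B is the root, so this is root position: figured 7.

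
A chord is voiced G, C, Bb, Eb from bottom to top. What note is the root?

G, C, Bb, Eb are the tones of a C minor seventh chord (C–Eb–G–Bb), making C the root.

C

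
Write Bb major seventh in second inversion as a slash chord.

Second inversion of Bb major seventh has the fifth (F) in the bass. As a slash chord: Bbmaj7/F.

Bbmaj7/F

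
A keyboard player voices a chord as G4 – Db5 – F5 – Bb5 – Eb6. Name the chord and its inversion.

Eb dominant ninth, first inversion

The distinct note names are G, Db, F, Bb, Eb. Stacked in thirds they read Eb–G–Bb–Db–F, which is a dominant ninth chord on Eb.
With the third (G) in the bass, the chord is in first inversion.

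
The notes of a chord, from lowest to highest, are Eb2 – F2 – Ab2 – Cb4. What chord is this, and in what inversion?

F half-diminished seventh, third inversion

The distinct note names are Eb, F, Ab, Cb. Stacked in thirds they read F–Ab–Cb–Eb, which is a half-diminished seventh chord on F.
The lowest note is Eb, the seventh of the chord, so this is third inversion (figured bass 4/2).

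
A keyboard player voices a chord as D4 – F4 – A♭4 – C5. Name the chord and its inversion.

The pitch classes D, F, Ab, C arrange in thirds as D–F–Ab–C: a D half-diminished seventh chord.
D is the root of D half-diminished seventh; root in the bass means root position (figured bass 7).

D half-diminished seventh, root position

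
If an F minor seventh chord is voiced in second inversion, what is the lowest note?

F minor seventh is F–Ab–C–Eb. Second inversion places the fifth in the bass: C.

C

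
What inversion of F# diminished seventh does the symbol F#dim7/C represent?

second inversion

F#dim7/C means F# diminished seventh with C in the bass. C is the fifth of F# diminished seventh (F#–A–C–Eb), so this is second inversion.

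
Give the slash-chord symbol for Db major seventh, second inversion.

Second inversion of Db major seventh has the fifth (Ab) in the bass. As a slash chord: Dbmaj7/Ab.

Dbmaj7/Ab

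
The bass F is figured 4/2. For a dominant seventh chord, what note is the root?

G

The figures 4/2 mean the seventh of the chord is in the bass. If F is the seventh of a dominant seventh chord, the root is G (chord tones G–B–D–F).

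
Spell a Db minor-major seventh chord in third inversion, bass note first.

C, Db, Fb, Ab

The chord tones are Db–Fb–Ab–C. With the seventh (C) lowest for third inversion: C, Db, Fb, Ab.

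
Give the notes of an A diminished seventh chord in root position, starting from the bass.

Spelling A diminished seventh: A–C–Eb–Gb. In root position the root is bass, giving A, C, Eb, Gb from the bottom.

A, C, Eb, Gb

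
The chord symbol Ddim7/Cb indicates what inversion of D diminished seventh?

third inversion

Ddim7/Cb means D diminished seventh with Cb in the bass. Cb is the seventh of D diminished seventh (D–F–Ab–Cb), so this is third inversion.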